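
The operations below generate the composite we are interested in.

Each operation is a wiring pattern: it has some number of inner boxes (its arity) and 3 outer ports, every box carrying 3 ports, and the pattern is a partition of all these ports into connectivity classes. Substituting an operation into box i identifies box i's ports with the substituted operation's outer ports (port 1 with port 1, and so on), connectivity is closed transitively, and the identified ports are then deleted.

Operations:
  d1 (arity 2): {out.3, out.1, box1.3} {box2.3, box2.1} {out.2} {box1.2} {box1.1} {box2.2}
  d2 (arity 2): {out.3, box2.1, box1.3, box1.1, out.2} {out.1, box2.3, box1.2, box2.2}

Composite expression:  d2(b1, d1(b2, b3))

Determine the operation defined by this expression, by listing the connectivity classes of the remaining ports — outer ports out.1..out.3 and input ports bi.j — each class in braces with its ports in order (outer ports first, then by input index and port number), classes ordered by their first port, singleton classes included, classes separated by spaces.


{out.1, out.2, out.3, b1.1, b1.2, b1.3, b2.3} {b2.1} {b2.2} {b3.1, b3.3} {b3.2}

Reachability decides: close wires over d2-identified ports.
composing d1 on (b2, b3), with out.j its own outer ports: {out.1, out.3, b2.3} {out.2} {b2.1} {b2.2} {b3.1, b3.3} {b3.2}
composing d2 on (b1, b2, b3), with out.j its own outer ports: {out.1, out.2, out.3, b1.1, b1.2, b1.3, b2.3} {b2.1} {b2.2} {b3.1, b3.3} {b3.2}


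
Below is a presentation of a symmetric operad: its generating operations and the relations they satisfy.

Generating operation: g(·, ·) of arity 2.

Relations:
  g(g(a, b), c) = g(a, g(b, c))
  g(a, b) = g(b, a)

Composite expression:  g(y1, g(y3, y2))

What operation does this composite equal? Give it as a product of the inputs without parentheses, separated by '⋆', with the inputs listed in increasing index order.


Both nesting and order wash out for g; what remains is which y's occur.
g(y3, y2) flattens to y3 ⋆ y2
g(y1, g(y3, y2)) flattens to y1 ⋆ y3 ⋆ y2
rearranged into index order: y1 ⋆ y2 ⋆ y3

y1 ⋆ y2 ⋆ y3


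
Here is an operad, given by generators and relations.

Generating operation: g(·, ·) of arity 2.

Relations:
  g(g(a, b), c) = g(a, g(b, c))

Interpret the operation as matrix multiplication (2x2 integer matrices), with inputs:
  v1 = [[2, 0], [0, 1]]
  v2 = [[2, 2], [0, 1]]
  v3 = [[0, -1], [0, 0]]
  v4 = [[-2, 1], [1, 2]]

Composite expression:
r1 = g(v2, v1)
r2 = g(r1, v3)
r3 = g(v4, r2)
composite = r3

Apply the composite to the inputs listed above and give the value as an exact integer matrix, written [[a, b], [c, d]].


[[0, 8], [0, -4]]


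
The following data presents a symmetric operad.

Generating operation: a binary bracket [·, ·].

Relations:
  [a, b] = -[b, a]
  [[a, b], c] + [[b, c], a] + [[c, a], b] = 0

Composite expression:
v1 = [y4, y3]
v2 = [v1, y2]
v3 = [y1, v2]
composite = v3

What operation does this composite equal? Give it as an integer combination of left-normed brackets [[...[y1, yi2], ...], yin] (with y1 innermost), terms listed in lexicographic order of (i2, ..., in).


[[[y1, y2], y3], y4] - [[[y1, y2], y4], y3] - [[[y1, y3], y4], y2] + [[[y1, y4], y3], y2]


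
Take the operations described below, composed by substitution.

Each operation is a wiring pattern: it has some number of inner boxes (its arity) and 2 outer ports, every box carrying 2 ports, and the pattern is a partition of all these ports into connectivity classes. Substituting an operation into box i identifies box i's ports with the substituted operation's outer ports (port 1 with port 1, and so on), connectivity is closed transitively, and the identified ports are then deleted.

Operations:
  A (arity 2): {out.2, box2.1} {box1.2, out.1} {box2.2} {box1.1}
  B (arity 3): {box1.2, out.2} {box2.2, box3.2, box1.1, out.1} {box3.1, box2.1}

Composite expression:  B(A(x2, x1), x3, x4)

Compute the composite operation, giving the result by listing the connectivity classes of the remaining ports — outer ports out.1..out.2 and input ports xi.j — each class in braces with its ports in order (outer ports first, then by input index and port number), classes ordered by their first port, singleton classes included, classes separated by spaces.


{out.1, x2.2, x3.2, x4.2} {out.2, x1.1} {x1.2} {x2.1} {x3.1, x4.1}

Two ports join when wires chain via B-identified ports.
the subtree at A composes to {out.1, x2.2} {out.2, x1.1} {x1.2} {x2.1} on (x2, x1); out.j = own outer ports
the subtree at B composes to {out.1, x2.2, x3.2, x4.2} {out.2, x1.1} {x1.2} {x2.1} {x3.1, x4.1} on (x2, x1, x3, x4); out.j = own outer ports


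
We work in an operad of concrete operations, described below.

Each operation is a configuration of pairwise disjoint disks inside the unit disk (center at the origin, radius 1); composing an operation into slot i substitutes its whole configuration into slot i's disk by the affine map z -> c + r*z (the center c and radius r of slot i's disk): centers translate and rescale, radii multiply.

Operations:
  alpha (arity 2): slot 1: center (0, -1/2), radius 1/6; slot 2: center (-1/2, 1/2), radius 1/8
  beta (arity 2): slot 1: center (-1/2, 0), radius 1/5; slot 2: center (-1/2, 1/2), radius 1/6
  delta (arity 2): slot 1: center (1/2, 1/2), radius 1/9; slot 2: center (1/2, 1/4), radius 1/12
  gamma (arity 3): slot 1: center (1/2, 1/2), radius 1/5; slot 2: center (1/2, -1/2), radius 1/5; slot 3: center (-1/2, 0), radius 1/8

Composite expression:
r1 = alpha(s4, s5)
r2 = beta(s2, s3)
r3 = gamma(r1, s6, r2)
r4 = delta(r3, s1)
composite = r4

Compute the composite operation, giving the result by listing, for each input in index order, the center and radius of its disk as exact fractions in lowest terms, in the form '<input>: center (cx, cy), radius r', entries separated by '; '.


s1: center (1/2, 1/4), radius 1/12; s2: center (7/16, 1/2), radius 1/360; s3: center (7/16, 73/144), radius 1/432; s4: center (5/9, 49/90), radius 1/270; s5: center (49/90, 17/30), radius 1/360; s6: center (5/9, 4/9), radius 1/45

Follow each s-input down from delta: c' goes to c + r*c', radius to r*r'.
input s4: composing its 3 substitution steps yields center (5/9, 49/90), radius 1/270
input s5: composing its 3 substitution steps yields center (49/90, 17/30), radius 1/360
input s6: composing its 2 substitution steps yields center (5/9, 4/9), radius 1/45
input s2: composing its 3 substitution steps yields center (7/16, 1/2), radius 1/360
input s3: composing its 3 substitution steps yields center (7/16, 73/144), radius 1/432
input s1: composing its 1 substitution step yields center (1/2, 1/4), radius 1/12


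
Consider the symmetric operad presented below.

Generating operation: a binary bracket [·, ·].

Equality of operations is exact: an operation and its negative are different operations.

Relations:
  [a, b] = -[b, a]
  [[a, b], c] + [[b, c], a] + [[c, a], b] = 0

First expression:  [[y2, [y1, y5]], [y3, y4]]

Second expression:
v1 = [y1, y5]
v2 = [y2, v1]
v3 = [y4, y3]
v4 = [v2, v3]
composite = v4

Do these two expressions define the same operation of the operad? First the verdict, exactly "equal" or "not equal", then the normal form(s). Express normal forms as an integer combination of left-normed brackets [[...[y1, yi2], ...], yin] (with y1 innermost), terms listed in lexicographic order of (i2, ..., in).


not equal: they reduce to -[[[[y1, y5], y2], y3], y4] + [[[[y1, y5], y2], y4], y3] and [[[[y1, y5], y2], y3], y4] - [[[[y1, y5], y2], y4], y3]

The first expression, normalized: -[[[[y1, y5], y2], y3], y4] + [[[[y1, y5], y2], y4], y3]
The second expression, normalized: [[[[y1, y5], y2], y3], y4] - [[[[y1, y5], y2], y4], y3]
No match — not equal.


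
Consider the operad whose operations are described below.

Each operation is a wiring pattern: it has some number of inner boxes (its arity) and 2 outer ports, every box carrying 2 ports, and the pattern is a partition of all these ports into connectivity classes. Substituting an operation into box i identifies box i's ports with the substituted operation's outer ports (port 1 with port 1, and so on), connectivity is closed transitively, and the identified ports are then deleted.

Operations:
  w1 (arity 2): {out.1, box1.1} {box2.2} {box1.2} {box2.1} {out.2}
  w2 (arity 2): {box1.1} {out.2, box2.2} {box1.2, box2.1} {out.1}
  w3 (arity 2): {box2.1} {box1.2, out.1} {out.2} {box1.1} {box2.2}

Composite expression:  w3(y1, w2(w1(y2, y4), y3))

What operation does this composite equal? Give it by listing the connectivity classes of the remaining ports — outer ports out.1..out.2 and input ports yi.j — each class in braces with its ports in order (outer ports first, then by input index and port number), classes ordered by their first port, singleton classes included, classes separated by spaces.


Two ports join when wires chain via w3-identified ports.
after w1, the pattern on (y2, y4) reads {out.1, y2.1} {out.2} {y2.2} {y4.1} {y4.2} (out.j = its outer ports)
after w2, the pattern on (y2, y4, y3) reads {out.1} {out.2, y3.2} {y2.1} {y2.2} {y3.1} {y4.1} {y4.2} (out.j = its outer ports)
after w3, the pattern on (y1, y2, y4, y3) reads {out.1, y1.2} {out.2} {y1.1} {y2.1} {y2.2} {y3.1} {y3.2} {y4.1} {y4.2} (out.j = its outer ports)

{out.1, y1.2} {out.2} {y1.1} {y2.1} {y2.2} {y3.1} {y3.2} {y4.1} {y4.2}


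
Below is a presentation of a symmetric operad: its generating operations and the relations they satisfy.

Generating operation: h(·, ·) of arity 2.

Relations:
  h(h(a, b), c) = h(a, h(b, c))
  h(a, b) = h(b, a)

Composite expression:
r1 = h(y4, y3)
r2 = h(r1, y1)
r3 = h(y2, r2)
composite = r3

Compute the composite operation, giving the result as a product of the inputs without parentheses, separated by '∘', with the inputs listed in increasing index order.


Shape and order are irrelevant to h; the y-input set decides.
h(y4, y3) reduces to y4 ∘ y3
h(h(y4, y3), y1) reduces to y4 ∘ y3 ∘ y1
h(y2, h(h(y4, y3), y1)) reduces to y2 ∘ y4 ∘ y3 ∘ y1
putting the inputs in ascending order: y1 ∘ y2 ∘ y3 ∘ y4

y1 ∘ y2 ∘ y3 ∘ y4


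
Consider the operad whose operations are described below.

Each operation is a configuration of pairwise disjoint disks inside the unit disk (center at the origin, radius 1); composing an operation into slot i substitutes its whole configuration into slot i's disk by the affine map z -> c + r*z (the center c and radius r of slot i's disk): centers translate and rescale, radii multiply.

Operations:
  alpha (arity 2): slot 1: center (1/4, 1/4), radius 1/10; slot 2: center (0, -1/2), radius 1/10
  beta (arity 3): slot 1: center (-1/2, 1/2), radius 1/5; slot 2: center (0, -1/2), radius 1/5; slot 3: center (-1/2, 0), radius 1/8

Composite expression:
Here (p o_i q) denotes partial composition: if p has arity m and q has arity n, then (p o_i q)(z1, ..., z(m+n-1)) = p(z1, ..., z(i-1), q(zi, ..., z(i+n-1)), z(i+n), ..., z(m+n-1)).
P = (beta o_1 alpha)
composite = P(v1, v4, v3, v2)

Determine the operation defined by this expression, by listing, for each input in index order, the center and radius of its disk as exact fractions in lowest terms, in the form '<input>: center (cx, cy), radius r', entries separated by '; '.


Only the slot chain above each v matters under beta; compose those maps.
for v1, the 2-step affine chain lands on center (-9/20, 11/20), radius 1/50
for v4, the 2-step affine chain lands on center (-1/2, 2/5), radius 1/50
for v3, the 1-step affine chain lands on center (0, -1/2), radius 1/5
for v2, the 1-step affine chain lands on center (-1/2, 0), radius 1/8

v1: center (-9/20, 11/20), radius 1/50; v2: center (-1/2, 0), radius 1/8; v3: center (0, -1/2), radius 1/5; v4: center (-1/2, 2/5), radius 1/50


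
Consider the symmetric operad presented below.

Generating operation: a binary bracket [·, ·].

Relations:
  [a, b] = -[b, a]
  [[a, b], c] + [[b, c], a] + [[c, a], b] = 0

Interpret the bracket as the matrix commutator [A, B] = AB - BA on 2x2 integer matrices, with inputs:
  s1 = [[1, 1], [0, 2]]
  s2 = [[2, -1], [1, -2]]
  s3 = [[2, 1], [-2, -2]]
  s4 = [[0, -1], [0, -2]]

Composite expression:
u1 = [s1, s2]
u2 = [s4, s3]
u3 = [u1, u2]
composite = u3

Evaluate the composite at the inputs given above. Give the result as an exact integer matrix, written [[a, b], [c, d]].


[[-18, 24], [-4, 18]]

[s1, s2] = [[1, -3], [1, -1]]
[s4, s3] = [[2, 6], [4, -2]]
[[s1, s2], [s4, s3]] = [[-18, 24], [-4, 18]]


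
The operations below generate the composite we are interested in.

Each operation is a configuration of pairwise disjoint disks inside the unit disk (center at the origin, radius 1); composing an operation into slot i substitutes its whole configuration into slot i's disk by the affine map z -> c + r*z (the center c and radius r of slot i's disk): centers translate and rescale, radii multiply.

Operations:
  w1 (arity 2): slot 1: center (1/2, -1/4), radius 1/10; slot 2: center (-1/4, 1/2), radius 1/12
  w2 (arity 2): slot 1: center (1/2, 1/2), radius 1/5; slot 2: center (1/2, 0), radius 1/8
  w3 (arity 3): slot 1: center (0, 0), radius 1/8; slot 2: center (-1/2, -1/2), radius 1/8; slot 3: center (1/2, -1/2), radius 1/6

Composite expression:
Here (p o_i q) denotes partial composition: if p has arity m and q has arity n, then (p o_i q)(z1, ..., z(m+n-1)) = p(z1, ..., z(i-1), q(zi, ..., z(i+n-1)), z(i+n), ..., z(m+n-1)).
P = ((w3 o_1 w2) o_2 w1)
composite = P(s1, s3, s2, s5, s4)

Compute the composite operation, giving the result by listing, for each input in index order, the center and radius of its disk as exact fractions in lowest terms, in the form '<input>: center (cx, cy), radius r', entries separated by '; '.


s1: center (1/16, 1/16), radius 1/40; s2: center (15/256, 1/128), radius 1/768; s3: center (9/128, -1/256), radius 1/640; s4: center (1/2, -1/2), radius 1/6; s5: center (-1/2, -1/2), radius 1/8

Follow each s-input down from w3: c' goes to c + r*c', radius to r*r'.
for s1, the 2-step affine chain lands on center (1/16, 1/16), radius 1/40
for s3, the 3-step affine chain lands on center (9/128, -1/256), radius 1/640
for s2, the 3-step affine chain lands on center (15/256, 1/128), radius 1/768
for s5, the 1-step affine chain lands on center (-1/2, -1/2), radius 1/8
for s4, the 1-step affine chain lands on center (1/2, -1/2), radius 1/6


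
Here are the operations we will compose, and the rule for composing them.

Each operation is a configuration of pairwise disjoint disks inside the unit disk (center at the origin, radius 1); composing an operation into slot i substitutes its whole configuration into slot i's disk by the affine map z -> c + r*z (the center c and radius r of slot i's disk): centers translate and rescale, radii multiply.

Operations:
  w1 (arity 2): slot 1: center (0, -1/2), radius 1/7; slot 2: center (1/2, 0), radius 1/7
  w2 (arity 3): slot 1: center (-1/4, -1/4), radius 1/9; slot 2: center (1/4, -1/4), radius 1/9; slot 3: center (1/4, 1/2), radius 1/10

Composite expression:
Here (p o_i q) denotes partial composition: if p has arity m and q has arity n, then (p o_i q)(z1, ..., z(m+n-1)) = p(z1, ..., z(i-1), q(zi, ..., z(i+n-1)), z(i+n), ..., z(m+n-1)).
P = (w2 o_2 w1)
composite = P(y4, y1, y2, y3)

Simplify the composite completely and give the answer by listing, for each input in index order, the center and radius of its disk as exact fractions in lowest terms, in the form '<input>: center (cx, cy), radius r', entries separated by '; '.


y1: center (1/4, -11/36), radius 1/63; y2: center (11/36, -1/4), radius 1/63; y3: center (1/4, 1/2), radius 1/10; y4: center (-1/4, -1/4), radius 1/9


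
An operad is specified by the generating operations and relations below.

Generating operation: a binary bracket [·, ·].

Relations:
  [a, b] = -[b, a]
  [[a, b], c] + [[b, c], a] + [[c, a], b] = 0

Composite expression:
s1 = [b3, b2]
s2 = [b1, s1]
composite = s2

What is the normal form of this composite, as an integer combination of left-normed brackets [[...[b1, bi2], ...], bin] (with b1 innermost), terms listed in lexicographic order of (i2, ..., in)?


-[[b1, b2], b3] + [[b1, b3], b2]

A multilinear Lie element is pinned by b1-initial words (b1 innermost).
Composite bracket: [b1, [b3, b2]]
Expanding via [a, b] = ab - ba: 4 signed words (2^2 = 4).
Collect the words opening with b1:
  b1b2b3 (sign -1) contributes -[[b1, b2], b3]
  b1b3b2 (sign +1) contributes +[[b1, b3], b2]


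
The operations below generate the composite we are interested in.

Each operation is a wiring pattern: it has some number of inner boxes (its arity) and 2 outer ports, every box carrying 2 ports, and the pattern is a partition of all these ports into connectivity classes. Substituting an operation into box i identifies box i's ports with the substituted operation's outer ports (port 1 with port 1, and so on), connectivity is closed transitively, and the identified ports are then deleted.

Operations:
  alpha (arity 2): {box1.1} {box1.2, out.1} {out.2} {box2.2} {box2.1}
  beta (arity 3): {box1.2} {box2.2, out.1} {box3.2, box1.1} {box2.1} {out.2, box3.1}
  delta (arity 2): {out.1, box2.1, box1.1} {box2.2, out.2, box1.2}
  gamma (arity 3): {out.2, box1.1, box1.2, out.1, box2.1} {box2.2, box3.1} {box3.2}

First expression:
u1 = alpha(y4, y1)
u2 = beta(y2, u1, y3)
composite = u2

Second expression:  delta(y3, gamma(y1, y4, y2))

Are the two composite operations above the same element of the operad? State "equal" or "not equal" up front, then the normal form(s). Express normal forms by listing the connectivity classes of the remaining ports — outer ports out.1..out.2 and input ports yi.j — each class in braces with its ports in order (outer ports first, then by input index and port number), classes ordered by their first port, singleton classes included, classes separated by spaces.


In normal form, the first expression is {out.1} {out.2, y3.1} {y1.1} {y1.2} {y2.1, y3.2} {y2.2} {y4.1} {y4.2}
In normal form, the second expression is {out.1, out.2, y1.1, y1.2, y3.1, y3.2, y4.1} {y2.1, y4.2} {y2.2}
Distinct normal forms: not equal.

not equal; the first gives {out.1} {out.2, y3.1} {y1.1} {y1.2} {y2.1, y3.2} {y2.2} {y4.1} {y4.2} and the second {out.1, out.2, y1.1, y1.2, y3.1, y3.2, y4.1} {y2.1, y4.2} {y2.2}


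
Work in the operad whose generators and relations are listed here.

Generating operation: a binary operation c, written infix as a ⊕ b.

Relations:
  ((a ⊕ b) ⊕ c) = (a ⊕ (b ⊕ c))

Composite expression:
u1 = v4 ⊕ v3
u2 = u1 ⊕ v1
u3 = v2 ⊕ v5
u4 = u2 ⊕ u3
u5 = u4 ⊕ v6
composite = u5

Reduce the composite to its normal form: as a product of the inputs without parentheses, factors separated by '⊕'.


v4 ⊕ v3 ⊕ v1 ⊕ v2 ⊕ v5 ⊕ v6

All parenthesizations of c agree; list the v-inputs left to right.
(v4 ⊕ v3) linearizes to v4 ⊕ v3
((v4 ⊕ v3) ⊕ v1) linearizes to v4 ⊕ v3 ⊕ v1
(v2 ⊕ v5) linearizes to v2 ⊕ v5
(((v4 ⊕ v3) ⊕ v1) ⊕ (v2 ⊕ v5)) linearizes to v4 ⊕ v3 ⊕ v1 ⊕ v2 ⊕ v5
((((v4 ⊕ v3) ⊕ v1) ⊕ (v2 ⊕ v5)) ⊕ v6) linearizes to v4 ⊕ v3 ⊕ v1 ⊕ v2 ⊕ v5 ⊕ v6


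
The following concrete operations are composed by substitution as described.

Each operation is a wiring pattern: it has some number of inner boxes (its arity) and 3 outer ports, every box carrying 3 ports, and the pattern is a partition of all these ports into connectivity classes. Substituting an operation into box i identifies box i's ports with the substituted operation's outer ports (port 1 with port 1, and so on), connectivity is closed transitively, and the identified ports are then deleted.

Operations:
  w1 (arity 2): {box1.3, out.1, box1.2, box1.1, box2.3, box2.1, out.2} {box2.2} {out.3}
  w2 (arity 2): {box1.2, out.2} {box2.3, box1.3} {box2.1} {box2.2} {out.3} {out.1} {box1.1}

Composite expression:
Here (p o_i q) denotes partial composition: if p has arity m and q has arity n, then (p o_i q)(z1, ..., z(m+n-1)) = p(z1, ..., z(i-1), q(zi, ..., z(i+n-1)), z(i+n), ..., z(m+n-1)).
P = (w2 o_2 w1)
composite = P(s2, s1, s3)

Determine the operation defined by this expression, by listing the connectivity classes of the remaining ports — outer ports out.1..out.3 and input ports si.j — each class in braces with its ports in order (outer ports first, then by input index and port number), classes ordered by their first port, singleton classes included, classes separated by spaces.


Connectivity passes through glued w2-boundaries; trace each wire chain.
composing w1 on (s1, s3), with out.j its own outer ports: {out.1, out.2, s1.1, s1.2, s1.3, s3.1, s3.3} {out.3} {s3.2}
composing w2 on (s2, s1, s3), with out.j its own outer ports: {out.1} {out.2, s2.2} {out.3} {s1.1, s1.2, s1.3, s3.1, s3.3} {s2.1} {s2.3} {s3.2}

{out.1} {out.2, s2.2} {out.3} {s1.1, s1.2, s1.3, s3.1, s3.3} {s2.1} {s2.3} {s3.2}


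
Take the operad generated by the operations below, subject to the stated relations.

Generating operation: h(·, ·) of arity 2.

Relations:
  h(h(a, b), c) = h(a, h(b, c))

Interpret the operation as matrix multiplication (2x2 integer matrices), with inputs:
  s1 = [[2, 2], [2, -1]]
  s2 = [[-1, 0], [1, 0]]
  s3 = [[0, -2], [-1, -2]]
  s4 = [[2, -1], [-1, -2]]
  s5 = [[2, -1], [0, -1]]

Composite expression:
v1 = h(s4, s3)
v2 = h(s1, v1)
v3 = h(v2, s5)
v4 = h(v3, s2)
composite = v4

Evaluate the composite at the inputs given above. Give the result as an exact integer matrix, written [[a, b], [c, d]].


[[-26, 0], [10, 0]]

h(s4, s3) = [[1, -2], [2, 6]]
h(s1, h(s4, s3)) = [[6, 8], [0, -10]]
h(h(s1, h(s4, s3)), s5) = [[12, -14], [0, 10]]
h(h(h(s1, h(s4, s3)), s5), s2) = [[-26, 0], [10, 0]]


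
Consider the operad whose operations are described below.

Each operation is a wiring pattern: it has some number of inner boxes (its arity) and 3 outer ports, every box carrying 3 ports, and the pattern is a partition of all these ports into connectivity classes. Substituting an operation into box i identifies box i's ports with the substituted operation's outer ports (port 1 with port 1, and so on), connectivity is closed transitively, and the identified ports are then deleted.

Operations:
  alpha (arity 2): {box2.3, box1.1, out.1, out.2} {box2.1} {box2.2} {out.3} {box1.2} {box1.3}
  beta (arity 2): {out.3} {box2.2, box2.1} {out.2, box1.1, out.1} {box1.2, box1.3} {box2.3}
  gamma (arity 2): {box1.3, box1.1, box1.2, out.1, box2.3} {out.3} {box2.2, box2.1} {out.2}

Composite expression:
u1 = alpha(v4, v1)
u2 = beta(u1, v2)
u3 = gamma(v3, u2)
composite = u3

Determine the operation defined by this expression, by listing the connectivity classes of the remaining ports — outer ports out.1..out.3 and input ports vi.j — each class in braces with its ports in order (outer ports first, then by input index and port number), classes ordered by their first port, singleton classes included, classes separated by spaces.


Treat the ports identified at gamma as solder joints: merge, then drop.
after alpha, the pattern on (v4, v1) reads {out.1, out.2, v1.3, v4.1} {out.3} {v1.1} {v1.2} {v4.2} {v4.3} (out.j = its outer ports)
after beta, the pattern on (v4, v1, v2) reads {out.1, out.2, v1.3, v4.1} {out.3} {v1.1} {v1.2} {v2.1, v2.2} {v2.3} {v4.2} {v4.3} (out.j = its outer ports)
after gamma, the pattern on (v3, v4, v1, v2) reads {out.1, v3.1, v3.2, v3.3} {out.2} {out.3} {v1.1} {v1.2} {v1.3, v4.1} {v2.1, v2.2} {v2.3} {v4.2} {v4.3} (out.j = its outer ports)

{out.1, v3.1, v3.2, v3.3} {out.2} {out.3} {v1.1} {v1.2} {v1.3, v4.1} {v2.1, v2.2} {v2.3} {v4.2} {v4.3}


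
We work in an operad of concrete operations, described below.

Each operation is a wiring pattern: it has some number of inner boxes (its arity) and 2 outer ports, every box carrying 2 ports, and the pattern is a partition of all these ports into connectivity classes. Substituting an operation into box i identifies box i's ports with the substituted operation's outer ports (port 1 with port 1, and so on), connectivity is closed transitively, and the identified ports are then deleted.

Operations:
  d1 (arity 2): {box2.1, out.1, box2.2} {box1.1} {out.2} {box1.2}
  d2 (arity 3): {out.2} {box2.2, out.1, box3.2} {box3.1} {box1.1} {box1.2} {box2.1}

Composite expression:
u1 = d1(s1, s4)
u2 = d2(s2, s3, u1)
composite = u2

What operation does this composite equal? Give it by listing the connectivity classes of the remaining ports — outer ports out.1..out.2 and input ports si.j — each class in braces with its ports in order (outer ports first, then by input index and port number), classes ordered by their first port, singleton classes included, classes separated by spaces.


{out.1, s3.2} {out.2} {s1.1} {s1.2} {s2.1} {s2.2} {s3.1} {s4.1, s4.2}

Connectivity passes through glued d2-boundaries; trace each wire chain.
stage d1: inputs (s1, s4), connectivity {out.1, s4.1, s4.2} {out.2} {s1.1} {s1.2}, out.j its boundary
stage d2: inputs (s2, s3, s1, s4), connectivity {out.1, s3.2} {out.2} {s1.1} {s1.2} {s2.1} {s2.2} {s3.1} {s4.1, s4.2}, out.j its boundary


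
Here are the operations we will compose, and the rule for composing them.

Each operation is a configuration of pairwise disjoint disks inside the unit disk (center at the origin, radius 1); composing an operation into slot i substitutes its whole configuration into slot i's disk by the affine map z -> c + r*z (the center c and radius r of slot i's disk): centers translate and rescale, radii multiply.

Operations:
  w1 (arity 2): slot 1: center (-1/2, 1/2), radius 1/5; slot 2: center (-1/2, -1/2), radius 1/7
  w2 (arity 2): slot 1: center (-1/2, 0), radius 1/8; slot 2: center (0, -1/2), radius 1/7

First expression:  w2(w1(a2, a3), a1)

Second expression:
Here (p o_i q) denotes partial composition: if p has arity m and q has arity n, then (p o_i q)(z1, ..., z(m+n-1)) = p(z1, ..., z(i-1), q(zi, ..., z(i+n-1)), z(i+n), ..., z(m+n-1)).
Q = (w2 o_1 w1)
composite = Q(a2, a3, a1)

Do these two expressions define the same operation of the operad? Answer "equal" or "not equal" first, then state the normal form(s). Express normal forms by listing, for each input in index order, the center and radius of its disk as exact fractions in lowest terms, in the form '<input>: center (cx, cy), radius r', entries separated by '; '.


equal; the common form is a1: center (0, -1/2), radius 1/7; a2: center (-9/16, 1/16), radius 1/40; a3: center (-9/16, -1/16), radius 1/56


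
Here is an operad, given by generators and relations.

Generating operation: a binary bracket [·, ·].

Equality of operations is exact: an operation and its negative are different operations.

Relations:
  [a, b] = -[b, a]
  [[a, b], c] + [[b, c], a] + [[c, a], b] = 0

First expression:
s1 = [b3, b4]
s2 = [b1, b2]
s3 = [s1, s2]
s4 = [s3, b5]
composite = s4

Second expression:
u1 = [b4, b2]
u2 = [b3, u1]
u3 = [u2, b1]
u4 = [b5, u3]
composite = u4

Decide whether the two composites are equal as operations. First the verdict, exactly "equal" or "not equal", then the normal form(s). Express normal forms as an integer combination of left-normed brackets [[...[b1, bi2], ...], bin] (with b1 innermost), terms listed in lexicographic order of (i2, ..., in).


not equal; the first gives -[[[[b1, b2], b3], b4], b5] + [[[[b1, b2], b4], b3], b5] and the second [[[[b1, b2], b4], b3], b5] - [[[[b1, b3], b2], b4], b5] + [[[[b1, b3], b4], b2], b5] - [[[[b1, b4], b2], b3], b5]


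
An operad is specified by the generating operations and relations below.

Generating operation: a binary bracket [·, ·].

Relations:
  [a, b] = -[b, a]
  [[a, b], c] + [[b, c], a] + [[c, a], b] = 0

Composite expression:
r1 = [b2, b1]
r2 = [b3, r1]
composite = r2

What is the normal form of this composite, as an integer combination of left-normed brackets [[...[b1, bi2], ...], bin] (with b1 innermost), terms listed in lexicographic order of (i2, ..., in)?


In the tensor algebra, words opening b1 carry the b1-anchored form.
Composite bracket: [b3, [b2, b1]]
Full expansion: 4 signed words from ab - ba (2^2 = 4).
Only words starting with b1 matter:
  b1b2b3 (sign +1) contributes +[[b1, b2], b3]

[[b1, b2], b3]


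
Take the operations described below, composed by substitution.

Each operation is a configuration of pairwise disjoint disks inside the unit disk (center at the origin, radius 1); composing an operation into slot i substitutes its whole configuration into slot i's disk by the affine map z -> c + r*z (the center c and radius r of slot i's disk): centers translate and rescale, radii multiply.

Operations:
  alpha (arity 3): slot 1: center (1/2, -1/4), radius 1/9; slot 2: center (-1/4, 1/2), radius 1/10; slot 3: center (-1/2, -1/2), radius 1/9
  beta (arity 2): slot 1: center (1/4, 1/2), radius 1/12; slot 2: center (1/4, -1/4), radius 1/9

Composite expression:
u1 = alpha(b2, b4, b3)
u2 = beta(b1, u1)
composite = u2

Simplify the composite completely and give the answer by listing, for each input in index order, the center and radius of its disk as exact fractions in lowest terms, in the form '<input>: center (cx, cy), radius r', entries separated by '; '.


Affine substitution under beta: radii multiply and b-centers shift.
tracing b1 down its 1-map path: center (1/4, 1/2), radius 1/12
tracing b2 down its 2-map path: center (11/36, -5/18), radius 1/81
tracing b4 down its 2-map path: center (2/9, -7/36), radius 1/90
tracing b3 down its 2-map path: center (7/36, -11/36), radius 1/81

b1: center (1/4, 1/2), radius 1/12; b2: center (11/36, -5/18), radius 1/81; b3: center (7/36, -11/36), radius 1/81; b4: center (2/9, -7/36), radius 1/90


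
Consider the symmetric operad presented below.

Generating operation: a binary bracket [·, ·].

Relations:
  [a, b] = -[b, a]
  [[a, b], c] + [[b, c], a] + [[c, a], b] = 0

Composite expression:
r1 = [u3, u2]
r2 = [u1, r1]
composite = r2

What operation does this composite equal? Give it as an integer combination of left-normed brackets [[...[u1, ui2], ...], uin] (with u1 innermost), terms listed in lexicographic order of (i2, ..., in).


-[[u1, u2], u3] + [[u1, u3], u2]

In the tensor algebra, words opening u1 carry the u1-anchored form.
Composite bracket: [u1, [u3, u2]]
Applying ab - ba throughout gives 4 signed words (2^2 = 4).
Coefficients come from the u1-initial words:
  the word u1u2u3 carries sign -1 and contributes -[[u1, u2], u3]
  the word u1u3u2 carries sign +1 and contributes +[[u1, u3], u2]


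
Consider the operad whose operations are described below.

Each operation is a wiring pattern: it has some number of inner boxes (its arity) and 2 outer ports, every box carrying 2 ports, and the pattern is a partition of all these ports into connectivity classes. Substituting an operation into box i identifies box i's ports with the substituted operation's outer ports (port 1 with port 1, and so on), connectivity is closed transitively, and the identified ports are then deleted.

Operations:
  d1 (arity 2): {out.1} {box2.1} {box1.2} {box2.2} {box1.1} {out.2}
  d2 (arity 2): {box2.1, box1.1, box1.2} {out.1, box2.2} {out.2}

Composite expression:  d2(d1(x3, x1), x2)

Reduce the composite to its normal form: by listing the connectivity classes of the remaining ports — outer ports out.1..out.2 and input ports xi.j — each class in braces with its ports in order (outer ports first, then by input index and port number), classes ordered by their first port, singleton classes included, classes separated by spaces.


{out.1, x2.2} {out.2} {x1.1} {x1.2} {x2.1} {x3.1} {x3.2}

Two ports join when wires chain via d2-identified ports.
stage d1: inputs (x3, x1), connectivity {out.1} {out.2} {x1.1} {x1.2} {x3.1} {x3.2}, out.j its boundary
stage d2: inputs (x3, x1, x2), connectivity {out.1, x2.2} {out.2} {x1.1} {x1.2} {x2.1} {x3.1} {x3.2}, out.j its boundary


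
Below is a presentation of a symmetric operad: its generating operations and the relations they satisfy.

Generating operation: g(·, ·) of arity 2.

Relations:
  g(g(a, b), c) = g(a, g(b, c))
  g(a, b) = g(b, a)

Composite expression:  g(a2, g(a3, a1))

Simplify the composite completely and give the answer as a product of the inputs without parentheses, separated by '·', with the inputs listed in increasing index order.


a1 · a2 · a3

With g associative and commutative, the a-input set is all that matters.
g(a3, a1) linearizes to a3 · a1
g(a2, g(a3, a1)) linearizes to a2 · a3 · a1
sorting the factors by input index: a1 · a2 · a3


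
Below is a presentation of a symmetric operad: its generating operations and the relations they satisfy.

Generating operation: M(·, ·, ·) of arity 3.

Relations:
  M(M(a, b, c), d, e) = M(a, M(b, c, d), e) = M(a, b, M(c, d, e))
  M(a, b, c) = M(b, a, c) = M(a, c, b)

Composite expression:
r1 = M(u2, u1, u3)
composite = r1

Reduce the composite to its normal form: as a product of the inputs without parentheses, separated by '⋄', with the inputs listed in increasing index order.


u1 ⋄ u2 ⋄ u3

Key point: M commutes, so take the u-inputs in any fixed order.
M(u2, u1, u3) collapses to u2 ⋄ u1 ⋄ u3
the factors in increasing index order: u1 ⋄ u2 ⋄ u3


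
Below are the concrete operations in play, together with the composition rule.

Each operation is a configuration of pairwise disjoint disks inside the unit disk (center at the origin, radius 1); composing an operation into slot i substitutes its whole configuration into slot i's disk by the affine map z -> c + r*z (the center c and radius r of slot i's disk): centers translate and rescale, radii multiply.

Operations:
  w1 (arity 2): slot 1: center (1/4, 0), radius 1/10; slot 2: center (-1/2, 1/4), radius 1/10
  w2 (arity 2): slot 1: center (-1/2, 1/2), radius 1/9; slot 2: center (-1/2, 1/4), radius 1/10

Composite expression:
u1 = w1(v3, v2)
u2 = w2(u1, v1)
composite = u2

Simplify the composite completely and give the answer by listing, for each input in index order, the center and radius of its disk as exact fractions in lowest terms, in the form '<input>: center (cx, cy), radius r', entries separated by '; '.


v1: center (-1/2, 1/4), radius 1/10; v2: center (-5/9, 19/36), radius 1/90; v3: center (-17/36, 1/2), radius 1/90

Follow each v-input down from w2: c' goes to c + r*c', radius to r*r'.
v3: after 2 affine steps, its disk has center (-17/36, 1/2), radius 1/90
v2: after 2 affine steps, its disk has center (-5/9, 19/36), radius 1/90
v1: after 1 affine step, its disk has center (-1/2, 1/4), radius 1/10


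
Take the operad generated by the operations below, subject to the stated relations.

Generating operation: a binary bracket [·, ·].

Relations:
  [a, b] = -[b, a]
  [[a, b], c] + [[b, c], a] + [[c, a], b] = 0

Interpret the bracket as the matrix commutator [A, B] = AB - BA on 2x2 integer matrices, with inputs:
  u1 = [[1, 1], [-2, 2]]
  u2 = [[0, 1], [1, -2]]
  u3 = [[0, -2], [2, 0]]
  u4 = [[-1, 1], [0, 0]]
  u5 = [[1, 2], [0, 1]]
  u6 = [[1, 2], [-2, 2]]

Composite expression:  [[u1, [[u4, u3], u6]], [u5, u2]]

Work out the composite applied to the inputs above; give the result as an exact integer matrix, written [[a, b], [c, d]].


[[152, -232], [152, -152]]


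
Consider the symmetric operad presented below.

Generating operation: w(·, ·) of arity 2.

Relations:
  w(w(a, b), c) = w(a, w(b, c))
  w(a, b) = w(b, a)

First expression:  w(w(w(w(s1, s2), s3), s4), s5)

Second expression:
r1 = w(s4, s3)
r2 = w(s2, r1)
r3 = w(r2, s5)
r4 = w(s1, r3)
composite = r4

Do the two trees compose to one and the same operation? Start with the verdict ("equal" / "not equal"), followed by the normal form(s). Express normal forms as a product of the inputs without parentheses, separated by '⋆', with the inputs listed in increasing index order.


equal; both compose to s1 ⋆ s2 ⋆ s3 ⋆ s4 ⋆ s5

The first expression, normalized: s1 ⋆ s2 ⋆ s3 ⋆ s4 ⋆ s5
The second expression, normalized: s1 ⋆ s2 ⋆ s3 ⋆ s4 ⋆ s5
Identical normal forms: equal.


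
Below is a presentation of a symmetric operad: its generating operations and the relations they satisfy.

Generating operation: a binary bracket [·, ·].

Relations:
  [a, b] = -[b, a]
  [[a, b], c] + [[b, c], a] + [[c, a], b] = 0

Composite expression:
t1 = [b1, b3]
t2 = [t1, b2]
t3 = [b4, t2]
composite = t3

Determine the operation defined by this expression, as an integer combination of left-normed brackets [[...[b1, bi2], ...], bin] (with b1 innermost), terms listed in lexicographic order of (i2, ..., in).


-[[[b1, b3], b2], b4]

Expand each bracket as ab - ba; the b1-initial words give the coefficients.
Composite bracket: [b4, [[b1, b3], b2]]
Applying ab - ba throughout gives 8 signed words (2^3 = 8).
Only words starting with b1 matter:
  word b1b3b2b4 has sign -1, contributing -[[[b1, b3], b2], b4]


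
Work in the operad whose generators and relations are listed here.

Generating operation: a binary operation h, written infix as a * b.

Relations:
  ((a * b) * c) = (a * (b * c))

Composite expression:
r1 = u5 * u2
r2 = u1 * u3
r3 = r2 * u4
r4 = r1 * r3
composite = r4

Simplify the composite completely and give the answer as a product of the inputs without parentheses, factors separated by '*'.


Every regrouping of h is equal, so read the u-inputs in written order.
(u5 * u2) spells out as u5 * u2
(u1 * u3) spells out as u1 * u3
((u1 * u3) * u4) spells out as u1 * u3 * u4
((u5 * u2) * ((u1 * u3) * u4)) spells out as u5 * u2 * u1 * u3 * u4

u5 * u2 * u1 * u3 * u4


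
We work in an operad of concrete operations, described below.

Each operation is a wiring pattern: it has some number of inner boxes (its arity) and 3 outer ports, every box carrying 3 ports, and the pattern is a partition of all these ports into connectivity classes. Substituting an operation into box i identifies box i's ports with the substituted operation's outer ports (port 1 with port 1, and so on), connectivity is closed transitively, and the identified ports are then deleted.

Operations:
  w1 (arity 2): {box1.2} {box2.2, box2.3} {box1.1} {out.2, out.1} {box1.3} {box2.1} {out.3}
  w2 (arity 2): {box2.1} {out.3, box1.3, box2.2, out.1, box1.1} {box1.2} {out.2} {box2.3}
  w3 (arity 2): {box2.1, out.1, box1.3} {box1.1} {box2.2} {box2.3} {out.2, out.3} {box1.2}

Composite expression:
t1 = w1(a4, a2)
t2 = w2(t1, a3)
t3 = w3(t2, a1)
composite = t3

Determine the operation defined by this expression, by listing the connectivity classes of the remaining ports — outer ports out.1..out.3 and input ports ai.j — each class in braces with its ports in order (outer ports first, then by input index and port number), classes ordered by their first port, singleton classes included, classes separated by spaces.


{out.1, a1.1, a3.2} {out.2, out.3} {a1.2} {a1.3} {a2.1} {a2.2, a2.3} {a3.1} {a3.3} {a4.1} {a4.2} {a4.3}

After gluing at w3, chains via deleted ports link the a-ports.
composing w1 on (a4, a2), with out.j its own outer ports: {out.1, out.2} {out.3} {a2.1} {a2.2, a2.3} {a4.1} {a4.2} {a4.3}
composing w2 on (a4, a2, a3), with out.j its own outer ports: {out.1, out.3, a3.2} {out.2} {a2.1} {a2.2, a2.3} {a3.1} {a3.3} {a4.1} {a4.2} {a4.3}
composing w3 on (a4, a2, a3, a1), with out.j its own outer ports: {out.1, a1.1, a3.2} {out.2, out.3} {a1.2} {a1.3} {a2.1} {a2.2, a2.3} {a3.1} {a3.3} {a4.1} {a4.2} {a4.3}


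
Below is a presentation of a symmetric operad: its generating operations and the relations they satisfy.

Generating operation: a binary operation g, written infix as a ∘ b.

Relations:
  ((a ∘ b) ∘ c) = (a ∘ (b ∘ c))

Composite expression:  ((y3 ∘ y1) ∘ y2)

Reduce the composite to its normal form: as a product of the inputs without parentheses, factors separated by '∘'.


Key point: g is associative — brackets drop, the y-order remains.
(y3 ∘ y1) linearizes to y3 ∘ y1
((y3 ∘ y1) ∘ y2) linearizes to y3 ∘ y1 ∘ y2

y3 ∘ y1 ∘ y2


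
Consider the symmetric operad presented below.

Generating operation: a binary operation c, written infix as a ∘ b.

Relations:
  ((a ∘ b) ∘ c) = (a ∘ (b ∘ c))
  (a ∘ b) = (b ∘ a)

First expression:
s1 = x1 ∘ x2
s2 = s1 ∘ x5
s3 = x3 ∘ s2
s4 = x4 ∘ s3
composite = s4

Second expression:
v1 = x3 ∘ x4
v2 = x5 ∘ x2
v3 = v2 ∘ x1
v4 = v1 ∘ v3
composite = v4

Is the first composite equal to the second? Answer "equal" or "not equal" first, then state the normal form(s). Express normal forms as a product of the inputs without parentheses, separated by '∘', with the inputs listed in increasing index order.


equal — both sides give x1 ∘ x2 ∘ x3 ∘ x4 ∘ x5

Normal form of the first expression: x1 ∘ x2 ∘ x3 ∘ x4 ∘ x5
Normal form of the second expression: x1 ∘ x2 ∘ x3 ∘ x4 ∘ x5
Identical normal forms: equal.
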